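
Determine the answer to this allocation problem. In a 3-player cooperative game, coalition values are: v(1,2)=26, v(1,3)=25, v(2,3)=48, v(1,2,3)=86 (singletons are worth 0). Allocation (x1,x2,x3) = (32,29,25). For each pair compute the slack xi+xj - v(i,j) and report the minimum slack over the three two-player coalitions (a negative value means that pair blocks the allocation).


Step 1: Slack for coalition (1,2): x1+x2 - v12 = 61 - 26 = 35
Step 2: Slack for coalition (1,3): x1+x3 - v13 = 57 - 25 = 32
Step 3: Slack for coalition (2,3): x2+x3 - v23 = 54 - 48 = 6
Step 4: Minimum slack = min(35, 32, 6) = 6, attained by (2,3); no pair can gain by deviating, so the allocation is in the core

6


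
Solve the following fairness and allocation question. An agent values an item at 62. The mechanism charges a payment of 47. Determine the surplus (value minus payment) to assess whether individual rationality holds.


Step 1: Surplus = value - payment = 62 - 47 = 15
Step 2: IR is satisfied (surplus >= 0)

15


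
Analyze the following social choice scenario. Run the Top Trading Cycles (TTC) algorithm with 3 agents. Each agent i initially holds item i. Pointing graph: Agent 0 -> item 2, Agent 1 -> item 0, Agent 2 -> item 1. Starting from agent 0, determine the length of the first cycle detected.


Step 1: Trace the pointer graph from agent 0: 0 -> 2 -> 1 -> 0
Step 2: A cycle is detected when we revisit agent 0
Step 3: The cycle is: 0 -> 2 -> 1 -> 0
Step 4: Cycle length = 3

3


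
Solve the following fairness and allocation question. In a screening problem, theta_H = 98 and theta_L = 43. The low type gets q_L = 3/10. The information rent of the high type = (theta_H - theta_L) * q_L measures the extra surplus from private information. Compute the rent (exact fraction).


Step 1: theta_H - theta_L = 98 - 43 = 55
Step 2: Information rent = (theta_H - theta_L) * q_L
Step 3: = 55 * 3/10
Step 4: = 33/2

33/2


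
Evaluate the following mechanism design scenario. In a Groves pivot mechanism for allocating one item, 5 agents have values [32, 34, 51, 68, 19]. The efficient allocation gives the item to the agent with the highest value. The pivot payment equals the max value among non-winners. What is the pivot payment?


Step 1: The efficient winner is agent 3 with value 68
Step 2: Other agents' values: [32, 34, 51, 19]
Step 3: Pivot payment = max(others) = 51
Step 4: The winner pays 51

51


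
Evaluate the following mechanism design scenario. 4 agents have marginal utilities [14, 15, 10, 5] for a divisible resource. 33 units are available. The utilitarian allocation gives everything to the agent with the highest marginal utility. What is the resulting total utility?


Step 1: The marginal utilities are [14, 15, 10, 5]
Step 2: The highest marginal utility is 15
Step 3: All 33 units go to that agent
Step 4: Total utility = 15 * 33 = 495

495


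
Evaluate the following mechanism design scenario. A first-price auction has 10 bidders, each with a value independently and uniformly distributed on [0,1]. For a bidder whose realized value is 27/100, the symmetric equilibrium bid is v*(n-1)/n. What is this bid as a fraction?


Step 1: The symmetric BNE bidding function is b(v) = v * (n-1) / n
Step 2: Substitute v = 27/100 and n = 10
Step 3: b = 27/100 * 9/10
Step 4: b = 243/1000

243/1000


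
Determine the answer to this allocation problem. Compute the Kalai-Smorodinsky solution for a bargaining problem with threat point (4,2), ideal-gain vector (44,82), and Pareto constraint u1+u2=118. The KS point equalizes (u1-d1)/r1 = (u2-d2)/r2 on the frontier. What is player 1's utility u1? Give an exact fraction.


Step 1: At the KS point, (u1-d1)/r1 = (u2-d2)/r2 = t and u1+u2 = 118
Step 2: u1 = d1 + r1*t and u2 = d2 + r2*t, so (d1 + r1*t) + (d2 + r2*t) = 118
Step 3: t = (118 - 4 - 2)/(44 + 82) = 112/126 = 8/9
Step 4: u1 = d1 + r1*t = 4 + 44 * 8/9 = 388/9
Step 5: (Check: u2 = d2 + r2*t = 674/9; u1+u2 = 388/9 + 674/9 = 118, on the frontier.)

388/9


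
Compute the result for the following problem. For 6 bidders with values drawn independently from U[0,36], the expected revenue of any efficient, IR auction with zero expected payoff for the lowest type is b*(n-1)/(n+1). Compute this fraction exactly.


Step 1: By Revenue Equivalence, expected revenue = b*(n-1)/(n+1)
Step 2: Substituting n = 6, b = 36
Step 3: Revenue = 36*(6-1)/(6+1) = 36*5/7
Step 4: Revenue = 180/7

180/7


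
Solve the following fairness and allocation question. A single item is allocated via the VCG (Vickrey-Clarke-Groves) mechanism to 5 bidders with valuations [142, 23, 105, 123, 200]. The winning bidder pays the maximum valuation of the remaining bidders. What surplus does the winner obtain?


Step 1: The winner is the agent with the highest value: agent 4 with value 200
Step 2: Values of other agents: [142, 23, 105, 123]
Step 3: VCG payment = max of others' values = 142
Step 4: Surplus = 200 - 142 = 58

58


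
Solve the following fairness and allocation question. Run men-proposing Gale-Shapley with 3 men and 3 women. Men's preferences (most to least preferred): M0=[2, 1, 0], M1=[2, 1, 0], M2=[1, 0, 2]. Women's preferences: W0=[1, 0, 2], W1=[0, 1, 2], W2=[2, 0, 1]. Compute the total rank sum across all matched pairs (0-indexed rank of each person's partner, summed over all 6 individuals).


Step 1: Run Gale-Shapley (men propose, women hold best offer):
  M0 proposes to W2; she accepts
  M1 proposes to W2; rejected
  M1 proposes to W1; she accepts
  M2 proposes to W1; rejected
  M2 proposes to W0; she accepts
Step 2: Final matching: W0-M2, W1-M1, W2-M0
Step 3: 0-indexed ranks (man's rank of his match, then woman's): 1 + 2 + 1 + 1 + 0 + 1
Step 4: Total rank sum = 6

6


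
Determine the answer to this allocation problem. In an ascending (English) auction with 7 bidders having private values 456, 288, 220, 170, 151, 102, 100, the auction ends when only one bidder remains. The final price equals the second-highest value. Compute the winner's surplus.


Step 1: Identify the highest value: 456
Step 2: Identify the second-highest value: 288
Step 3: The final price = second-highest value = 288
Step 4: Surplus = 456 - 288 = 168

168


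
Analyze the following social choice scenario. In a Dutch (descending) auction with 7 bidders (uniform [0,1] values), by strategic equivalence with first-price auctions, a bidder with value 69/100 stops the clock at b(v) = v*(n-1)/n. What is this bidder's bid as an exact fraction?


Step 1: Dutch auctions are strategically equivalent to first-price auctions
Step 2: The equilibrium bid is b(v) = v*(n-1)/n
Step 3: b = 69/100 * 6/7
Step 4: b = 207/350

207/350


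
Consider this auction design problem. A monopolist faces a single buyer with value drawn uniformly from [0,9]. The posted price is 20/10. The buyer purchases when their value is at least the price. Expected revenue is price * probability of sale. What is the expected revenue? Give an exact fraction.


Step 1: Posted price r = 2, value support [0,9]
Step 2: P(v >= r) = (9 - 2)/9 = 7/9
Step 3: Expected revenue = r * P(v >= r) = 2 * 7/9
Step 4: Revenue = 14/9

14/9


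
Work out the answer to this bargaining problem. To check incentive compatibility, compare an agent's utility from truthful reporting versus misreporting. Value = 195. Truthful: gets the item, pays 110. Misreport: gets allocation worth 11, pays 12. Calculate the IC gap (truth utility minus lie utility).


Step 1: U(truth) = value - payment = 195 - 110 = 85
Step 2: U(lie) = allocation - payment = 11 - 12 = -1
Step 3: IC gap = 85 - (-1) = 86

86


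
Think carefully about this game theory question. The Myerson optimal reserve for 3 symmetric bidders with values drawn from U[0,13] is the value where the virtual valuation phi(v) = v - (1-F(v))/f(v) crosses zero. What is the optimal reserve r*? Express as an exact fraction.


Step 1: For U[0,13], F(v) = v/13 and f(v) = 1/13
Step 2: phi(v) = v - (1 - v/13)/(1/13) = v - (13 - v) = 2v - 13
Step 3: Set phi(r*) = 0: 2r* - 13 = 0
Step 4: r* = 13/2 (the number of bidders n = 3 does not enter)

13/2


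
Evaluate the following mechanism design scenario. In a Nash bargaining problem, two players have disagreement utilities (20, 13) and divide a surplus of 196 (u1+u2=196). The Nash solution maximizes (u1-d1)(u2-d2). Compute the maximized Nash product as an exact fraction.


Step 1: The Nash solution splits surplus symmetrically above the disagreement point
Step 2: u1 = (total + d1 - d2)/2 = (196 + 20 - 13)/2 = 203/2
Step 3: u2 = (total - d1 + d2)/2 = (196 - 20 + 13)/2 = 189/2
Step 4: Nash product = (203/2 - 20) * (189/2 - 13)
Step 5: = 163/2 * 163/2 = 26569/4

26569/4


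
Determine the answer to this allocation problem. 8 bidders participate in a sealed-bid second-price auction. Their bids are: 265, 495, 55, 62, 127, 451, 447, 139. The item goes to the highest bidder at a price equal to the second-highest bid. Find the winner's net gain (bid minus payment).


Step 1: Sort bids in descending order: 495, 451, 447, 265, 139, 127, 62, 55
Step 2: The winning bid is the highest: 495
Step 3: The payment equals the second-highest bid: 451
Step 4: Surplus = winner's bid - payment = 495 - 451 = 44

44


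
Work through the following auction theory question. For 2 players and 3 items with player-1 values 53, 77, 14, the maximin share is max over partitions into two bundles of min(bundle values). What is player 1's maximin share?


Step 1: Item values = 53, 77, 14
Step 2: Enumerate all 2-bundle partitions and take the smaller bundle:
  Partition 1: {53} vs {77,14} -> bundles 53, 91; min = 53
  Partition 2: {77} vs {53,14} -> bundles 77, 67; min = 67
  Partition 3: {14} vs {53,77} -> bundles 14, 130; min = 14
Step 3: MMS = max(53, 67, 14) = 67

67


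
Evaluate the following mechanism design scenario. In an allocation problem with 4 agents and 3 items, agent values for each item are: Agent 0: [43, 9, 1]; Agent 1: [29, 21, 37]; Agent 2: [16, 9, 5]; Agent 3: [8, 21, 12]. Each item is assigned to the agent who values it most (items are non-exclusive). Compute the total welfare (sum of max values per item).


Step 1: For each item, find the maximum value among all agents.
Step 2: Item 0 -> Agent 0 (value 43)
Step 3: Item 1 -> Agent 1 (value 21)
Step 4: Item 2 -> Agent 1 (value 37)
Step 5: Total welfare = 43 + 21 + 37 = 101

101


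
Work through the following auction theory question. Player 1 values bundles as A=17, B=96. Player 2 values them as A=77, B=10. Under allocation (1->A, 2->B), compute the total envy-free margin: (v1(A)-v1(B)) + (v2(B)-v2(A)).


Step 1: Player 1's margin = v1(A) - v1(B) = 17 - 96 = -79
Step 2: Player 2's margin = v2(B) - v2(A) = 10 - 77 = -67
Step 3: Total margin = -79 + -67 = -146

-146


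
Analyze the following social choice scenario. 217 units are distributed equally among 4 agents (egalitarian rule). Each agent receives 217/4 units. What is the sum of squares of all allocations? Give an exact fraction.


Step 1: Each agent's share = 217/4
Step 2: Square of each share = (217/4)^2 = 47089/16
Step 3: Sum of squares = 4 * 47089/16 = 47089/4

47089/4


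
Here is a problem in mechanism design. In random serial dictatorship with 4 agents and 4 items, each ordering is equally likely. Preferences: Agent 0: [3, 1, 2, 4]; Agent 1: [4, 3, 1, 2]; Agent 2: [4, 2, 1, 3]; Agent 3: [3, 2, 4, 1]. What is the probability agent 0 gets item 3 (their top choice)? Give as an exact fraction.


Step 1: Agent 0 wants item 3
Step 2: There are 24 possible orderings of agents
Step 3: In 11 orderings, agent 0 gets item 3
Step 4: Probability = 11/24

11/24


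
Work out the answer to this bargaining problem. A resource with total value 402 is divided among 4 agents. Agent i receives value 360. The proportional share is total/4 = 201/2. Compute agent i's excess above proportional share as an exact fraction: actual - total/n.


Step 1: Proportional share = 402/4 = 201/2
Step 2: Agent's actual allocation = 360
Step 3: Excess = 360 - 201/2 = 519/2

519/2


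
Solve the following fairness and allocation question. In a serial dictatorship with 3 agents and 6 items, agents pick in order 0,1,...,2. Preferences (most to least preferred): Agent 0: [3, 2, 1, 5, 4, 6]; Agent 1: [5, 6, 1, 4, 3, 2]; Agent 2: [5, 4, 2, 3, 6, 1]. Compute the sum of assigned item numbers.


Step 1: Agent 0 picks item 3
Step 2: Agent 1 picks item 5
Step 3: Agent 2 picks item 4
Step 4: Sum = 3 + 5 + 4 = 12

12


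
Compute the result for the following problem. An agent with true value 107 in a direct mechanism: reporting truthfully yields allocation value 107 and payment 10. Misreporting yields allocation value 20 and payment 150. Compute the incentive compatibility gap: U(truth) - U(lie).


Step 1: U(truth) = value - payment = 107 - 10 = 97
Step 2: U(lie) = allocation - payment = 20 - 150 = -130
Step 3: IC gap = 97 - (-130) = 227

227


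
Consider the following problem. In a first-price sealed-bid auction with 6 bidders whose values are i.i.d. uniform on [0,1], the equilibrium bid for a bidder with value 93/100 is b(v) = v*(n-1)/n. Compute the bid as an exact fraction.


Step 1: The symmetric BNE bidding function is b(v) = v * (n-1) / n
Step 2: Substitute v = 93/100 and n = 6
Step 3: b = 93/100 * 5/6
Step 4: b = 31/40

31/40


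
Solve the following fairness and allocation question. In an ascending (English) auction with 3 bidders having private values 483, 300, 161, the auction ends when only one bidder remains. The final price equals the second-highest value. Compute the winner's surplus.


Step 1: Identify the highest value: 483
Step 2: Identify the second-highest value: 300
Step 3: The final price = second-highest value = 300
Step 4: Surplus = 483 - 300 = 183

183


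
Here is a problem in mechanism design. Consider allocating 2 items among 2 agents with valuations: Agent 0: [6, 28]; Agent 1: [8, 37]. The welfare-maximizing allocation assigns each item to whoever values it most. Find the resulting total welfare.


Step 1: For each item, find the maximum value among all agents.
Step 2: Item 0 -> Agent 1 (value 8)
Step 3: Item 1 -> Agent 1 (value 37)
Step 4: Total welfare = 8 + 37 = 45

45


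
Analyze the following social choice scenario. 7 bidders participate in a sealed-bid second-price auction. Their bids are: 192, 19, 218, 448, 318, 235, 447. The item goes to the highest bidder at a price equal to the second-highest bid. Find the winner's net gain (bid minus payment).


Step 1: Sort bids in descending order: 448, 447, 318, 235, 218, 192, 19
Step 2: The winning bid is the highest: 448
Step 3: The payment equals the second-highest bid: 447
Step 4: Surplus = winner's bid - payment = 448 - 447 = 1

1


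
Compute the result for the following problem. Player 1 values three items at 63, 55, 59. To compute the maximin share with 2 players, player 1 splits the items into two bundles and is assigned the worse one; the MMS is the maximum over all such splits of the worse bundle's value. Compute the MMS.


Step 1: Item values = 63, 55, 59
Step 2: Enumerate all 2-bundle partitions and take the smaller bundle:
  Partition 1: {63} vs {55,59} -> bundles 63, 114; min = 63
  Partition 2: {55} vs {63,59} -> bundles 55, 122; min = 55
  Partition 3: {59} vs {63,55} -> bundles 59, 118; min = 59
Step 3: MMS = max(63, 55, 59) = 63

63


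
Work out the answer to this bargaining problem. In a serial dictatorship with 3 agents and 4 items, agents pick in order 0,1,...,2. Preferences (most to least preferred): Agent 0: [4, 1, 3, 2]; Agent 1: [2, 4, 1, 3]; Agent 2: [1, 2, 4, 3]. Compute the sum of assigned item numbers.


Step 1: Agent 0 picks item 4
Step 2: Agent 1 picks item 2
Step 3: Agent 2 picks item 1
Step 4: Sum = 4 + 2 + 1 = 7

7


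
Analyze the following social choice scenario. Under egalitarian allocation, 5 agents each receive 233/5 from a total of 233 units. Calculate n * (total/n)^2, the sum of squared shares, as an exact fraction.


Step 1: Each agent's share = 233/5
Step 2: Square of each share = (233/5)^2 = 54289/25
Step 3: Sum of squares = 5 * 54289/25 = 54289/5

54289/5


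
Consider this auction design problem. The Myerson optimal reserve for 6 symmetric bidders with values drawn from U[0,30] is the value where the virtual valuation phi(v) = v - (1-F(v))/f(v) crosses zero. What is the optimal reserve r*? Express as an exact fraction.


Step 1: For U[0,30], F(v) = v/30 and f(v) = 1/30
Step 2: phi(v) = v - (1 - v/30)/(1/30) = v - (30 - v) = 2v - 30
Step 3: Set phi(r*) = 0: 2r* - 30 = 0
Step 4: r* = 30/2 = 15 (the number of bidders n = 6 does not enter)

15


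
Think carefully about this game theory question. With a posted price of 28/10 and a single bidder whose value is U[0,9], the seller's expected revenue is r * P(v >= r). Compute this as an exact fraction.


Step 1: Posted price r = 14/5, value support [0,9]
Step 2: P(v >= r) = (9 - 14/5)/9 = 31/45
Step 3: Expected revenue = r * P(v >= r) = 14/5 * 31/45
Step 4: Revenue = 434/225

434/225


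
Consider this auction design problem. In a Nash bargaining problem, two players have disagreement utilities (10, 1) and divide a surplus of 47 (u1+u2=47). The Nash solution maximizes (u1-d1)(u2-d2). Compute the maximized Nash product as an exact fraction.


Step 1: The Nash solution splits surplus symmetrically above the disagreement point
Step 2: u1 = (total + d1 - d2)/2 = (47 + 10 - 1)/2 = 28
Step 3: u2 = (total - d1 + d2)/2 = (47 - 10 + 1)/2 = 19
Step 4: Nash product = (28 - 10) * (19 - 1)
Step 5: = 18 * 18 = 324

324


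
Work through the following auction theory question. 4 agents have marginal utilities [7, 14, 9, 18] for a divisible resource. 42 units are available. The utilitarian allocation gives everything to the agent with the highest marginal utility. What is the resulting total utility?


Step 1: The marginal utilities are [7, 14, 9, 18]
Step 2: The highest marginal utility is 18
Step 3: All 42 units go to that agent
Step 4: Total utility = 18 * 42 = 756

756


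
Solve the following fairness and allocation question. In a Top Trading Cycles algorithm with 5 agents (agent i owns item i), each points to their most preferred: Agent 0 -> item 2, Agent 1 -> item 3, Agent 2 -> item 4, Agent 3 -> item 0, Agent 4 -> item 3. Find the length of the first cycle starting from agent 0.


Step 1: Trace the pointer graph from agent 0: 0 -> 2 -> 4 -> 3 -> 0
Step 2: A cycle is detected when we revisit agent 0
Step 3: The cycle is: 0 -> 2 -> 4 -> 3 -> 0
Step 4: Cycle length = 4

4


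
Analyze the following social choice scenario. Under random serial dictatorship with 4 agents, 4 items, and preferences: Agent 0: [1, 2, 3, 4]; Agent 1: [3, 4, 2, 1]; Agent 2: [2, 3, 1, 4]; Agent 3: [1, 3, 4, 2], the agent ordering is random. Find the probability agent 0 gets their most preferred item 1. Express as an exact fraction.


Step 1: Agent 0 wants item 1
Step 2: There are 24 possible orderings of agents
Step 3: In 12 orderings, agent 0 gets item 1
Step 4: Probability = 12/24 = 1/2

1/2


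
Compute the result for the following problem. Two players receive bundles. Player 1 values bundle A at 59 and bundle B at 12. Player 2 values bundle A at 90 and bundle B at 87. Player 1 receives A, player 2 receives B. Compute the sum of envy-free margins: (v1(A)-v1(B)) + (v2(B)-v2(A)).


Step 1: Player 1's margin = v1(A) - v1(B) = 59 - 12 = 47
Step 2: Player 2's margin = v2(B) - v2(A) = 87 - 90 = -3
Step 3: Total margin = 47 + -3 = 44

44


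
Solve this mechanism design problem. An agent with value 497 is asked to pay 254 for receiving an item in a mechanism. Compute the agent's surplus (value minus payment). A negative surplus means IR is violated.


Step 1: Surplus = value - payment = 497 - 254 = 243
Step 2: IR is satisfied (surplus >= 0)

243


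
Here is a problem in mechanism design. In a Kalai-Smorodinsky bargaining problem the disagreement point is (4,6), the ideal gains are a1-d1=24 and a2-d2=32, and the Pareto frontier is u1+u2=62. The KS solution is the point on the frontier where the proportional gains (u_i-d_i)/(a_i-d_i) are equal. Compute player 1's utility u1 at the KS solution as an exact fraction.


Step 1: At the KS point, (u1-d1)/r1 = (u2-d2)/r2 = t and u1+u2 = 62
Step 2: u1 = d1 + r1*t and u2 = d2 + r2*t, so (d1 + r1*t) + (d2 + r2*t) = 62
Step 3: t = (62 - 4 - 6)/(24 + 32) = 52/56 = 13/14
Step 4: u1 = d1 + r1*t = 4 + 24 * 13/14 = 184/7
Step 5: (Check: u2 = d2 + r2*t = 250/7; u1+u2 = 184/7 + 250/7 = 62, on the frontier.)

184/7


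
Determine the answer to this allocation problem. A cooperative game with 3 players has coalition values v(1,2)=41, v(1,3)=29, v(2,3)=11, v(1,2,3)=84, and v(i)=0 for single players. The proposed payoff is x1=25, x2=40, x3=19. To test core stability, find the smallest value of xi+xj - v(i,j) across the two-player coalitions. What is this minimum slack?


Step 1: Slack for coalition (1,2): x1+x2 - v12 = 65 - 41 = 24
Step 2: Slack for coalition (1,3): x1+x3 - v13 = 44 - 29 = 15
Step 3: Slack for coalition (2,3): x2+x3 - v23 = 59 - 11 = 48
Step 4: Minimum slack = min(24, 15, 48) = 15, attained by (1,3); no pair can gain by deviating, so the allocation is in the core

15


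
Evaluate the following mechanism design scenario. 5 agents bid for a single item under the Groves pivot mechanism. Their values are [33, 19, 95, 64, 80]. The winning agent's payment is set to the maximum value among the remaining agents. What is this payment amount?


Step 1: The efficient winner is agent 2 with value 95
Step 2: Other agents' values: [33, 19, 64, 80]
Step 3: Pivot payment = max(others) = 80
Step 4: The winner pays 80

80


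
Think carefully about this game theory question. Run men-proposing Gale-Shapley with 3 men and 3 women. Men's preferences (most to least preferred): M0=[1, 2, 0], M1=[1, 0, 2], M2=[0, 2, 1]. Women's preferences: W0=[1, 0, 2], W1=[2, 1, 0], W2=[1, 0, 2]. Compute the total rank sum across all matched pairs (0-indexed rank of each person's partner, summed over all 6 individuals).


Step 1: Run Gale-Shapley (men propose, women hold best offer):
  M0 proposes to W1; she accepts
  M1 proposes to W1; she switches from M0
  M2 proposes to W0; she accepts
  M0 proposes to W2; she accepts
Step 2: Final matching: W0-M2, W1-M1, W2-M0
Step 3: 0-indexed ranks (man's rank of his match, then woman's): 0 + 2 + 0 + 1 + 1 + 1
Step 4: Total rank sum = 5

5


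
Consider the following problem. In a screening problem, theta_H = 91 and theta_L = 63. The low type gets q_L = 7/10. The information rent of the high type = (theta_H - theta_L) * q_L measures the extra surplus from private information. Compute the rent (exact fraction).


Step 1: theta_H - theta_L = 91 - 63 = 28
Step 2: Information rent = (theta_H - theta_L) * q_L
Step 3: = 28 * 7/10
Step 4: = 98/5

98/5


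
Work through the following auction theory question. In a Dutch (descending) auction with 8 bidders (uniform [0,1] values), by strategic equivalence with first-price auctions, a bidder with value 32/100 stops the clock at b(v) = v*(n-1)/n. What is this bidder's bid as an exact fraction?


Step 1: Dutch auctions are strategically equivalent to first-price auctions
Step 2: The equilibrium bid is b(v) = v*(n-1)/n
Step 3: b = 8/25 * 7/8
Step 4: b = 7/25

7/25


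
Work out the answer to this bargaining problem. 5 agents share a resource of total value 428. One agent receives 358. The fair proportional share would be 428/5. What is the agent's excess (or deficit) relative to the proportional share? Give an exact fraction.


Step 1: Proportional share = 428/5
Step 2: Agent's actual allocation = 358
Step 3: Excess = 358 - 428/5 = 1362/5

1362/5


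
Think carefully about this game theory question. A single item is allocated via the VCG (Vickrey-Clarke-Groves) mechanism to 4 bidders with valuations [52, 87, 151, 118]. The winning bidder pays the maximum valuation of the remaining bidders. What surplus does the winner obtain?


Step 1: The winner is the agent with the highest value: agent 2 with value 151
Step 2: Values of other agents: [52, 87, 118]
Step 3: VCG payment = max of others' values = 118
Step 4: Surplus = 151 - 118 = 33

33


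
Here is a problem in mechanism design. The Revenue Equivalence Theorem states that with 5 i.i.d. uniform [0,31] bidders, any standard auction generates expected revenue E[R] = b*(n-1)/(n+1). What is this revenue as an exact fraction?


Step 1: By Revenue Equivalence, expected revenue = b*(n-1)/(n+1)
Step 2: Substituting n = 5, b = 31
Step 3: Revenue = 31*(5-1)/(5+1) = 31*4/6
Step 4: Revenue = 124/6 = 62/3

62/3


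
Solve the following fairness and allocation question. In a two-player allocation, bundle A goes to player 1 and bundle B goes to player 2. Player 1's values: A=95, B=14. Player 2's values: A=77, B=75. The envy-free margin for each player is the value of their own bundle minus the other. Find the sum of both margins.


Step 1: Player 1's margin = v1(A) - v1(B) = 95 - 14 = 81
Step 2: Player 2's margin = v2(B) - v2(A) = 75 - 77 = -2
Step 3: Total margin = 81 + -2 = 79

79


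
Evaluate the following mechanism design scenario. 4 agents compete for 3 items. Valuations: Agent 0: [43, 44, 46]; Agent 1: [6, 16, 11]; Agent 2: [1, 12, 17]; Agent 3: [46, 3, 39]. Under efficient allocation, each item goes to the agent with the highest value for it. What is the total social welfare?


Step 1: For each item, find the maximum value among all agents.
Step 2: Item 0 -> Agent 3 (value 46)
Step 3: Item 1 -> Agent 0 (value 44)
Step 4: Item 2 -> Agent 0 (value 46)
Step 5: Total welfare = 46 + 44 + 46 = 136

136


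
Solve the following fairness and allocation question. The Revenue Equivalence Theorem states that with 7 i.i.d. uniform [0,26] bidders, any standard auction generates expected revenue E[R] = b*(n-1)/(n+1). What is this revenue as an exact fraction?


Step 1: By Revenue Equivalence, expected revenue = b*(n-1)/(n+1)
Step 2: Substituting n = 7, b = 26
Step 3: Revenue = 26*(7-1)/(7+1) = 26*6/8
Step 4: Revenue = 156/8 = 39/2

39/2


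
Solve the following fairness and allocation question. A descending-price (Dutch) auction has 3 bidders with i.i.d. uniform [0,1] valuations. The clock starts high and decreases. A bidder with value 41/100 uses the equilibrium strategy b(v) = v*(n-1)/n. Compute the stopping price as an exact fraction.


Step 1: Dutch auctions are strategically equivalent to first-price auctions
Step 2: The equilibrium bid is b(v) = v*(n-1)/n
Step 3: b = 41/100 * 2/3
Step 4: b = 41/150

41/150


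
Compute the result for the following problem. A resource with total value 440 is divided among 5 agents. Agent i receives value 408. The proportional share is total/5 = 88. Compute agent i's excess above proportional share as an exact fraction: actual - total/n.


Step 1: Proportional share = 440/5 = 88
Step 2: Agent's actual allocation = 408
Step 3: Excess = 408 - 88 = 320

320


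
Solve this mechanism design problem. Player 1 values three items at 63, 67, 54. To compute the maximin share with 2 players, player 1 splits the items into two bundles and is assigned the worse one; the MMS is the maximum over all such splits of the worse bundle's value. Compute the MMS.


Step 1: Item values = 63, 67, 54
Step 2: Enumerate all 2-bundle partitions and take the smaller bundle:
  Partition 1: {63} vs {67,54} -> bundles 63, 121; min = 63
  Partition 2: {67} vs {63,54} -> bundles 67, 117; min = 67
  Partition 3: {54} vs {63,67} -> bundles 54, 130; min = 54
Step 3: MMS = max(63, 67, 54) = 67

67


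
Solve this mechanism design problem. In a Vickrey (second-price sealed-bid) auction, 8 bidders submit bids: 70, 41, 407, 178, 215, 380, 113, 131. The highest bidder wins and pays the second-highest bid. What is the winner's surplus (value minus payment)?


Step 1: Sort bids in descending order: 407, 380, 215, 178, 131, 113, 70, 41
Step 2: The winning bid is the highest: 407
Step 3: The payment equals the second-highest bid: 380
Step 4: Surplus = winner's bid - payment = 407 - 380 = 27

27


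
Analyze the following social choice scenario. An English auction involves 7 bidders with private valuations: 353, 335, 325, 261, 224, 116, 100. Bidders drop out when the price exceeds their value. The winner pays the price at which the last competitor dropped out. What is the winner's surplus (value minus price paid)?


Step 1: Identify the highest value: 353
Step 2: Identify the second-highest value: 335
Step 3: The final price = second-highest value = 335
Step 4: Surplus = 353 - 335 = 18

18


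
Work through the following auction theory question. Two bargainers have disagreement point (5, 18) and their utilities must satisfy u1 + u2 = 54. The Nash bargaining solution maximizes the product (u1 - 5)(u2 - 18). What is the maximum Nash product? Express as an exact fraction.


Step 1: The Nash solution splits surplus symmetrically above the disagreement point
Step 2: u1 = (total + d1 - d2)/2 = (54 + 5 - 18)/2 = 41/2
Step 3: u2 = (total - d1 + d2)/2 = (54 - 5 + 18)/2 = 67/2
Step 4: Nash product = (41/2 - 5) * (67/2 - 18)
Step 5: = 31/2 * 31/2 = 961/4

961/4


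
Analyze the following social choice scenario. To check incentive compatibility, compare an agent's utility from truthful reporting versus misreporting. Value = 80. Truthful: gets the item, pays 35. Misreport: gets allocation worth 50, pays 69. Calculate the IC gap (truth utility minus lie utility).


Step 1: U(truth) = value - payment = 80 - 35 = 45
Step 2: U(lie) = allocation - payment = 50 - 69 = -19
Step 3: IC gap = 45 - (-19) = 64

64


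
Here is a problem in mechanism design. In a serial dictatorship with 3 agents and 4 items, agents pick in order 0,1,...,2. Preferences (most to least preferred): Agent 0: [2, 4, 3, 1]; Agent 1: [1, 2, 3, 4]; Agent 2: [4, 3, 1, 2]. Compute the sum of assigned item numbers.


Step 1: Agent 0 picks item 2
Step 2: Agent 1 picks item 1
Step 3: Agent 2 picks item 4
Step 4: Sum = 2 + 1 + 4 = 7

7


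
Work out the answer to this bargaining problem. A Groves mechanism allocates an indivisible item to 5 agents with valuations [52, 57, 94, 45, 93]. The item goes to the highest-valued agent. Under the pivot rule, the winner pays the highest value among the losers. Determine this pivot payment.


Step 1: The efficient winner is agent 2 with value 94
Step 2: Other agents' values: [52, 57, 45, 93]
Step 3: Pivot payment = max(others) = 93
Step 4: The winner pays 93

93


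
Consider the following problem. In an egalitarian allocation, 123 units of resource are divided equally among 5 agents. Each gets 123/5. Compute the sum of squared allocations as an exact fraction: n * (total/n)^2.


Step 1: Each agent's share = 123/5
Step 2: Square of each share = (123/5)^2 = 15129/25
Step 3: Sum of squares = 5 * 15129/25 = 15129/5

15129/5


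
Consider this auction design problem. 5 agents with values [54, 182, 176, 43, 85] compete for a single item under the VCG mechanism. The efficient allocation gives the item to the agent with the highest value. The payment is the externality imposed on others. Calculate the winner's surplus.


Step 1: The winner is the agent with the highest value: agent 1 with value 182
Step 2: Values of other agents: [54, 176, 43, 85]
Step 3: VCG payment = max of others' values = 176
Step 4: Surplus = 182 - 176 = 6

6


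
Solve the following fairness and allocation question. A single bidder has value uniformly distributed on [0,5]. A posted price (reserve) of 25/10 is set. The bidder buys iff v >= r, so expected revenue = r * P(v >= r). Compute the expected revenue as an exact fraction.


Step 1: Posted price r = 5/2, value support [0,5]
Step 2: P(v >= r) = (5 - 5/2)/5 = 1/2
Step 3: Expected revenue = r * P(v >= r) = 5/2 * 1/2
Step 4: Revenue = 5/4

5/4


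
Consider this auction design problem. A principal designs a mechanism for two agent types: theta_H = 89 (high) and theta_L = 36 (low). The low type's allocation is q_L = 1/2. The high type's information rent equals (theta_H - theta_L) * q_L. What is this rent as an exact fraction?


Step 1: theta_H - theta_L = 89 - 36 = 53
Step 2: Information rent = (theta_H - theta_L) * q_L
Step 3: = 53 * 1/2
Step 4: = 53/2

53/2


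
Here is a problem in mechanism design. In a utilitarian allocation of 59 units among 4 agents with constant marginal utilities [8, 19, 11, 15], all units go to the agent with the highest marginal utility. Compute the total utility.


Step 1: The marginal utilities are [8, 19, 11, 15]
Step 2: The highest marginal utility is 19
Step 3: All 59 units go to that agent
Step 4: Total utility = 19 * 59 = 1121

1121


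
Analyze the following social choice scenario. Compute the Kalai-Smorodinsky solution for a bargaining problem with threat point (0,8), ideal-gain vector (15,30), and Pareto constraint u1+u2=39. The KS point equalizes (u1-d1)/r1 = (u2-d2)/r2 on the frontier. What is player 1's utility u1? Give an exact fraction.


Step 1: At the KS point, (u1-d1)/r1 = (u2-d2)/r2 = t and u1+u2 = 39
Step 2: u1 = d1 + r1*t and u2 = d2 + r2*t, so (d1 + r1*t) + (d2 + r2*t) = 39
Step 3: t = (39 - 0 - 8)/(15 + 30) = 31/45
Step 4: u1 = d1 + r1*t = 0 + 15 * 31/45 = 31/3
Step 5: (Check: u2 = d2 + r2*t = 86/3; u1+u2 = 31/3 + 86/3 = 39, on the frontier.)

31/3


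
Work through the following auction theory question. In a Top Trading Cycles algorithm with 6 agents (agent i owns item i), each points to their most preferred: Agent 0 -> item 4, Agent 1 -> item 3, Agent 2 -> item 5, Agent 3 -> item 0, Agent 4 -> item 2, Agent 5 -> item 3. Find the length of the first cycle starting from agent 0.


Step 1: Trace the pointer graph from agent 0: 0 -> 4 -> 2 -> 5 -> 3 -> 0
Step 2: A cycle is detected when we revisit agent 0
Step 3: The cycle is: 0 -> 4 -> 2 -> 5 -> 3 -> 0
Step 4: Cycle length = 5

5


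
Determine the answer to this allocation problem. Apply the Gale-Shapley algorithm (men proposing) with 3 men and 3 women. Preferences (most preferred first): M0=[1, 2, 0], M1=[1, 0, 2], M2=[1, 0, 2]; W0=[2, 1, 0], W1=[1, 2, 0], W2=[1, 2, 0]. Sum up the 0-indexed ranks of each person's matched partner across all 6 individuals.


Step 1: Run Gale-Shapley (men propose, women hold best offer):
  M0 proposes to W1; she accepts
  M1 proposes to W1; she switches from M0
  M2 proposes to W1; rejected
  M2 proposes to W0; she accepts
  M0 proposes to W2; she accepts
Step 2: Final matching: W0-M2, W1-M1, W2-M0
Step 3: 0-indexed ranks (man's rank of his match, then woman's): 1 + 0 + 0 + 0 + 1 + 2
Step 4: Total rank sum = 4

4


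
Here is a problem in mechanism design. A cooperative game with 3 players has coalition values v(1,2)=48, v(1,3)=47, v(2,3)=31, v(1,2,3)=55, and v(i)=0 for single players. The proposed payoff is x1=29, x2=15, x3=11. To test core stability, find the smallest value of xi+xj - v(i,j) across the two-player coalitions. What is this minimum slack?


Step 1: Slack for coalition (1,2): x1+x2 - v12 = 44 - 48 = -4
Step 2: Slack for coalition (1,3): x1+x3 - v13 = 40 - 47 = -7
Step 3: Slack for coalition (2,3): x2+x3 - v23 = 26 - 31 = -5
Step 4: Minimum slack = min(-4, -7, -5) = -7, attained by (1,3); coalition (1,3) can block (slack < 0), so the allocation is not in the core

-7


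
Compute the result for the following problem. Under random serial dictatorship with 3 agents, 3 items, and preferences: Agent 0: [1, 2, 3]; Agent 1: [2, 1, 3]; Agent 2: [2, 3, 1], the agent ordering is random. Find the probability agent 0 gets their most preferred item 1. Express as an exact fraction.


Step 1: Agent 0 wants item 1
Step 2: There are 6 possible orderings of agents
Step 3: In 5 orderings, agent 0 gets item 1
Step 4: Probability = 5/6

5/6


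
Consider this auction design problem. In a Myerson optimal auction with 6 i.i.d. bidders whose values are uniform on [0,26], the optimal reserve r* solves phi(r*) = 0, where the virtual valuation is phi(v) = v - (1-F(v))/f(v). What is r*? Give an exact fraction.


Step 1: For U[0,26], F(v) = v/26 and f(v) = 1/26
Step 2: phi(v) = v - (1 - v/26)/(1/26) = v - (26 - v) = 2v - 26
Step 3: Set phi(r*) = 0: 2r* - 26 = 0
Step 4: r* = 26/2 = 13 (the number of bidders n = 6 does not enter)

13


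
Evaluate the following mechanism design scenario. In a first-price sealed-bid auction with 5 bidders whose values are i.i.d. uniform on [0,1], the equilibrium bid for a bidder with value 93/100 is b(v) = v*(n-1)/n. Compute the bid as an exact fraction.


Step 1: The symmetric BNE bidding function is b(v) = v * (n-1) / n
Step 2: Substitute v = 93/100 and n = 5
Step 3: b = 93/100 * 4/5
Step 4: b = 93/125

93/125


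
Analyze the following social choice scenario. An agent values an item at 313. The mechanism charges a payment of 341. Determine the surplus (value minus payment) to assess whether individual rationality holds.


Step 1: Surplus = value - payment = 313 - 341 = -28
Step 2: IR is violated (surplus < 0)

-28


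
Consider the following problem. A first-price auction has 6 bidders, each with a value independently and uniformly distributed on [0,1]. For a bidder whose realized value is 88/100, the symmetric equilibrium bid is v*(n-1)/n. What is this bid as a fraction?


Step 1: The symmetric BNE bidding function is b(v) = v * (n-1) / n
Step 2: Substitute v = 22/25 and n = 6
Step 3: b = 22/25 * 5/6
Step 4: b = 11/15

11/15


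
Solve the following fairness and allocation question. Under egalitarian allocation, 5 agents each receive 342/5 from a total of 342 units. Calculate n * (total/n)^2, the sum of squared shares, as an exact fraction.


Step 1: Each agent's share = 342/5
Step 2: Square of each share = (342/5)^2 = 116964/25
Step 3: Sum of squares = 5 * 116964/25 = 116964/5

116964/5


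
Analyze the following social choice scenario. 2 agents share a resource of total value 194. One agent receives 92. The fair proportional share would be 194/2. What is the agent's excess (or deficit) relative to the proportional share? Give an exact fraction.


Step 1: Proportional share = 194/2 = 97
Step 2: Agent's actual allocation = 92
Step 3: Excess = 92 - 97 = -5

-5


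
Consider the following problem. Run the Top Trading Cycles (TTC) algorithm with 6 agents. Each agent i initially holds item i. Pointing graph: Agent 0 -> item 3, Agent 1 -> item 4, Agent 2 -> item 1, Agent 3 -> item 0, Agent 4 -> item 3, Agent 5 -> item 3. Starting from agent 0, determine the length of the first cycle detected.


Step 1: Trace the pointer graph from agent 0: 0 -> 3 -> 0
Step 2: A cycle is detected when we revisit agent 0
Step 3: The cycle is: 0 -> 3 -> 0
Step 4: Cycle length = 2

2


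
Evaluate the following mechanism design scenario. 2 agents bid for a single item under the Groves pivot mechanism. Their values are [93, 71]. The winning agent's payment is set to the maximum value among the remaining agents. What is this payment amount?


Step 1: The efficient winner is agent 0 with value 93
Step 2: Other agents' values: [71]
Step 3: Pivot payment = max(others) = 71
Step 4: The winner pays 71

71


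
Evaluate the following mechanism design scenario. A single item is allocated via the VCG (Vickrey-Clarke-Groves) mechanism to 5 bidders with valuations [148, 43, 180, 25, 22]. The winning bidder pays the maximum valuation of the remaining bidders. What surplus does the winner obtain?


Step 1: The winner is the agent with the highest value: agent 2 with value 180
Step 2: Values of other agents: [148, 43, 25, 22]
Step 3: VCG payment = max of others' values = 148
Step 4: Surplus = 180 - 148 = 32

32


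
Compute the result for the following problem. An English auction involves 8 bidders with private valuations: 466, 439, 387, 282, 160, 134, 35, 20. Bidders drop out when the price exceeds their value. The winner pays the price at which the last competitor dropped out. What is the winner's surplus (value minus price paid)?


Step 1: Identify the highest value: 466
Step 2: Identify the second-highest value: 439
Step 3: The final price = second-highest value = 439
Step 4: Surplus = 466 - 439 = 27

27


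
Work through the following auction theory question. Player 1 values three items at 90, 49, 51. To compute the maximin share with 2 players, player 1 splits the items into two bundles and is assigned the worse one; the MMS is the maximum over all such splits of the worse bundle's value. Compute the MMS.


Step 1: Item values = 90, 49, 51
Step 2: Enumerate all 2-bundle partitions and take the smaller bundle:
  Partition 1: {90} vs {49,51} -> bundles 90, 100; min = 90
  Partition 2: {49} vs {90,51} -> bundles 49, 141; min = 49
  Partition 3: {51} vs {90,49} -> bundles 51, 139; min = 51
Step 3: MMS = max(90, 49, 51) = 90

90
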